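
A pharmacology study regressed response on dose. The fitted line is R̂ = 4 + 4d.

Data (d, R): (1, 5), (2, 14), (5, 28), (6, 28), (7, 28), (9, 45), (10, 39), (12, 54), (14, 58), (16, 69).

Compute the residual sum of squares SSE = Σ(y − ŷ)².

SSE = 104

d=1: R̂ = 4 + 4·1 = 8; e = 5 − 8 = -3
d=2: R̂ = 4 + 4·2 = 12; e = 14 − 12 = 2
d=5: R̂ = 4 + 4·5 = 24; e = 28 − 24 = 4
d=6: R̂ = 4 + 4·6 = 28; e = 28 − 28 = 0
d=7: R̂ = 4 + 4·7 = 32; e = 28 − 32 = -4
d=9: R̂ = 4 + 4·9 = 40; e = 45 − 40 = 5
d=10: R̂ = 4 + 4·10 = 44; e = 39 − 44 = -5
d=12: R̂ = 4 + 4·12 = 52; e = 54 − 52 = 2
d=14: R̂ = 4 + 4·14 = 60; e = 58 − 60 = -2
d=16: R̂ = 4 + 4·16 = 68; e = 69 − 68 = 1
SSE = 9 + 4 + 16 + 0 + 16 + 25 + 25 + 4 + 4 + 1 = 104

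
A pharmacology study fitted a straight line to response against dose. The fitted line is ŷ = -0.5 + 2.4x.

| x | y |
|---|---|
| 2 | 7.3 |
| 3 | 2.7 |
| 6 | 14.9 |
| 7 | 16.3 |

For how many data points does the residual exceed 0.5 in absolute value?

x=2: ŷ = -0.5 + 2.4·2 = 4.3; r = 7.3 − 4.3 = 3
x=3: ŷ = -0.5 + 2.4·3 = 6.7; r = 2.7 − 6.7 = -4
x=6: ŷ = -0.5 + 2.4·6 = 13.9; r = 14.9 − 13.9 = 1
x=7: ŷ = -0.5 + 2.4·7 = 16.3; r = 16.3 − 16.3 = 0
|r| > 0.5: x=2 (|r|=3), x=3 (|r|=4), x=6 (|r|=1) → 3

3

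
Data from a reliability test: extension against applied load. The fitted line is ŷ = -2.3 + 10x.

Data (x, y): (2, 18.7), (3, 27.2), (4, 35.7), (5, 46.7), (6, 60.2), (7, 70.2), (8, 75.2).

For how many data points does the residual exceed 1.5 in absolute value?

x=2: ŷ = -2.3 + 10·2 = 17.7; e = 18.7 − 17.7 = 1
x=3: ŷ = -2.3 + 10·3 = 27.7; e = 27.2 − 27.7 = -0.5
x=4: ŷ = -2.3 + 10·4 = 37.7; e = 35.7 − 37.7 = -2
x=5: ŷ = -2.3 + 10·5 = 47.7; e = 46.7 − 47.7 = -1
x=6: ŷ = -2.3 + 10·6 = 57.7; e = 60.2 − 57.7 = 2.5
x=7: ŷ = -2.3 + 10·7 = 67.7; e = 70.2 − 67.7 = 2.5
x=8: ŷ = -2.3 + 10·8 = 77.7; e = 75.2 − 77.7 = -2.5
|e| > 1.5: x=4 (|e|=2), x=6 (|e|=2.5), x=7 (|e|=2.5), x=8 (|e|=2.5) → 4

4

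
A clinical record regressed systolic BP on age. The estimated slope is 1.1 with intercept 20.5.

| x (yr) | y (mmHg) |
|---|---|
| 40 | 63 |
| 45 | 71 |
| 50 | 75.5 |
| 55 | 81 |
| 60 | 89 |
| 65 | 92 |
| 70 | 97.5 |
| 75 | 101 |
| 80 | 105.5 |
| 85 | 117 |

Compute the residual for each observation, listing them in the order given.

-1.5, 1, 0, 0, 2.5, 0, 0, -2, -3, 3

x=40: ŷ = 20.5 + 1.1·40 = 64.5; e = 63 − 64.5 = -1.5
x=45: ŷ = 20.5 + 1.1·45 = 70; e = 71 − 70 = 1
x=50: ŷ = 20.5 + 1.1·50 = 75.5; e = 75.5 − 75.5 = 0
x=55: ŷ = 20.5 + 1.1·55 = 81; e = 81 − 81 = 0
x=60: ŷ = 20.5 + 1.1·60 = 86.5; e = 89 − 86.5 = 2.5
x=65: ŷ = 20.5 + 1.1·65 = 92; e = 92 − 92 = 0
x=70: ŷ = 20.5 + 1.1·70 = 97.5; e = 97.5 − 97.5 = 0
x=75: ŷ = 20.5 + 1.1·75 = 103; e = 101 − 103 = -2
x=80: ŷ = 20.5 + 1.1·80 = 108.5; e = 105.5 − 108.5 = -3
x=85: ŷ = 20.5 + 1.1·85 = 114; e = 117 − 114 = 3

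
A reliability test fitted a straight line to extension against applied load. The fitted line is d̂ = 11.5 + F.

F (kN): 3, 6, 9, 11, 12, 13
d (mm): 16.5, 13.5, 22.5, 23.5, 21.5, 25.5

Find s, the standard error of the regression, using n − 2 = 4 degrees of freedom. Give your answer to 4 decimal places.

s = 2.7386

F=3: d̂ = 11.5 + 3 = 14.5; r = 16.5 − 14.5 = 2
F=6: d̂ = 11.5 + 6 = 17.5; r = 13.5 − 17.5 = -4
F=9: d̂ = 11.5 + 9 = 20.5; r = 22.5 − 20.5 = 2
F=11: d̂ = 11.5 + 11 = 22.5; r = 23.5 − 22.5 = 1
F=12: d̂ = 11.5 + 12 = 23.5; r = 21.5 − 23.5 = -2
F=13: d̂ = 11.5 + 13 = 24.5; r = 25.5 − 24.5 = 1
SSE = 4 + 16 + 4 + 1 + 4 + 1 = 30
s = √(30/4) = √7.5 ≈ 2.7386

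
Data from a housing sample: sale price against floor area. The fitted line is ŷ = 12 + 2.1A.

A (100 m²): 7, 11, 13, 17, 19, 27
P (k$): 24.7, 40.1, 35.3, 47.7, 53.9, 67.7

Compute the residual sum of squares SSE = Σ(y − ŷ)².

A=7: ŷ = 12 + 2.1·7 = 26.7; r = 24.7 − 26.7 = -2
A=11: ŷ = 12 + 2.1·11 = 35.1; r = 40.1 − 35.1 = 5
A=13: ŷ = 12 + 2.1·13 = 39.3; r = 35.3 − 39.3 = -4
A=17: ŷ = 12 + 2.1·17 = 47.7; r = 47.7 − 47.7 = 0
A=19: ŷ = 12 + 2.1·19 = 51.9; r = 53.9 − 51.9 = 2
A=27: ŷ = 12 + 2.1·27 = 68.7; r = 67.7 − 68.7 = -1
SSE = 4 + 25 + 16 + 0 + 4 + 1 = 50

SSE = 50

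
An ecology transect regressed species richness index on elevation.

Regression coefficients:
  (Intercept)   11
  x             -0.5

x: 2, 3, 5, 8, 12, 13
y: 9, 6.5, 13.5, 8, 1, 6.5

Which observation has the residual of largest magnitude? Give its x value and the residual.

x = 5, r = 5

x=2: ŷ = 11 − 0.5·2 = 10; r = 9 − 10 = -1
x=3: ŷ = 11 − 0.5·3 = 9.5; r = 6.5 − 9.5 = -3
x=5: ŷ = 11 − 0.5·5 = 8.5; r = 13.5 − 8.5 = 5
x=8: ŷ = 11 − 0.5·8 = 7; r = 8 − 7 = 1
x=12: ŷ = 11 − 0.5·12 = 5; r = 1 − 5 = -4
x=13: ŷ = 11 − 0.5·13 = 4.5; r = 6.5 − 4.5 = 2
Largest |r| is 5 at x = 5, residual 5.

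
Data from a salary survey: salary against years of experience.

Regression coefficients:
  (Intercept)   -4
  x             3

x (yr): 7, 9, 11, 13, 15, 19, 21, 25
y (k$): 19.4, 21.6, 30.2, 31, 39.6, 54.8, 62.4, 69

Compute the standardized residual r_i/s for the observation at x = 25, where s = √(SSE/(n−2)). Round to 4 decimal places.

-0.7229

x=7: ŷ = -4 + 3·7 = 17; r = 19.4 − 17 = 2.4
x=9: ŷ = -4 + 3·9 = 23; r = 21.6 − 23 = -1.4
x=11: ŷ = -4 + 3·11 = 29; r = 30.2 − 29 = 1.2
x=13: ŷ = -4 + 3·13 = 35; r = 31 − 35 = -4
x=15: ŷ = -4 + 3·15 = 41; r = 39.6 − 41 = -1.4
x=19: ŷ = -4 + 3·19 = 53; r = 54.8 − 53 = 1.8
x=21: ŷ = -4 + 3·21 = 59; r = 62.4 − 59 = 3.4
x=25: ŷ = -4 + 3·25 = 71; r = 69 − 71 = -2
SSE = 5.76 + 1.96 + 1.44 + 16 + 1.96 + 3.24 + 11.56 + 4 = 45.92
s = √(45.92/6) = 2.76647
r/s = -2 / 2.76647 = -0.7229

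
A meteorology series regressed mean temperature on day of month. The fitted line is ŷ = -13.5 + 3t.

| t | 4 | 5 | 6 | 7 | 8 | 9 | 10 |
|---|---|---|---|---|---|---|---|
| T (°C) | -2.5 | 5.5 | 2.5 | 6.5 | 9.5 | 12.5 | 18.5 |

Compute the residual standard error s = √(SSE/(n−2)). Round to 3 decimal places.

t=4: ŷ = -13.5 + 3·4 = -1.5; e = -2.5 − (-1.5) = -1
t=5: ŷ = -13.5 + 3·5 = 1.5; e = 5.5 − 1.5 = 4
t=6: ŷ = -13.5 + 3·6 = 4.5; e = 2.5 − 4.5 = -2
t=7: ŷ = -13.5 + 3·7 = 7.5; e = 6.5 − 7.5 = -1
t=8: ŷ = -13.5 + 3·8 = 10.5; e = 9.5 − 10.5 = -1
t=9: ŷ = -13.5 + 3·9 = 13.5; e = 12.5 − 13.5 = -1
t=10: ŷ = -13.5 + 3·10 = 16.5; e = 18.5 − 16.5 = 2
SSE = 1 + 16 + 4 + 1 + 1 + 1 + 4 = 28
s = √(28/5) = √5.6 ≈ 2.366

s = 2.366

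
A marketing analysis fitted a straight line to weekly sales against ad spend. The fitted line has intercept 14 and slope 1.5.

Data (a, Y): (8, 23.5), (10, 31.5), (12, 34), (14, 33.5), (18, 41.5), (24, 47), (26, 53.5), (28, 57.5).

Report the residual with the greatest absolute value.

e = -3

a=8: ŷ = 14 + 1.5·8 = 26; e = 23.5 − 26 = -2.5
a=10: ŷ = 14 + 1.5·10 = 29; e = 31.5 − 29 = 2.5
a=12: ŷ = 14 + 1.5·12 = 32; e = 34 − 32 = 2
a=14: ŷ = 14 + 1.5·14 = 35; e = 33.5 − 35 = -1.5
a=18: ŷ = 14 + 1.5·18 = 41; e = 41.5 − 41 = 0.5
a=24: ŷ = 14 + 1.5·24 = 50; e = 47 − 50 = -3
a=26: ŷ = 14 + 1.5·26 = 53; e = 53.5 − 53 = 0.5
a=28: ŷ = 14 + 1.5·28 = 56; e = 57.5 − 56 = 1.5
Largest |e| is 3 at a = 24, residual -3.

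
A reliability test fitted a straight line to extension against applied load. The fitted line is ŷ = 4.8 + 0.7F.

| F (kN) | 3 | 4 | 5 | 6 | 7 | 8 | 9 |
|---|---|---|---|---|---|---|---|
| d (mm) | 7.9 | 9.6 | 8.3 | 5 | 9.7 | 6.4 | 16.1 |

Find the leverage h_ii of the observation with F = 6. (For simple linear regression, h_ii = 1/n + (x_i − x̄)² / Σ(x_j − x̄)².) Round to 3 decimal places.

F̄ = (3 + 4 + 5 + 6 + 7 + 8 + 9)/7 = 6
Σ(F − F̄)² = 9 + 4 + 1 + 0 + 1 + 4 + 9 = 28
h = 1/7 + (0)²/28 = 0.142857 + 0 = 0.143

h = 0.143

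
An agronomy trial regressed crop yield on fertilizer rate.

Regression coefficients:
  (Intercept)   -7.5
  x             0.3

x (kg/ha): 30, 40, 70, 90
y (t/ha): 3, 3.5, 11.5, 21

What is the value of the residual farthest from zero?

x=30: ŷ = -7.5 + 0.3·30 = 1.5; e = 3 − 1.5 = 1.5
x=40: ŷ = -7.5 + 0.3·40 = 4.5; e = 3.5 − 4.5 = -1
x=70: ŷ = -7.5 + 0.3·70 = 13.5; e = 11.5 − 13.5 = -2
x=90: ŷ = -7.5 + 0.3·90 = 19.5; e = 21 − 19.5 = 1.5
Largest |e| is 2 at x = 70, residual -2.

e = -2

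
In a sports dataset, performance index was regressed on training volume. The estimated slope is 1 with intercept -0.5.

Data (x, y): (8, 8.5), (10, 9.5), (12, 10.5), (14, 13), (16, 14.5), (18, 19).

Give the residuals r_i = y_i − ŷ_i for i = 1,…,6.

x=8: ŷ = -0.5 + 8 = 7.5; r = 8.5 − 7.5 = 1
x=10: ŷ = -0.5 + 10 = 9.5; r = 9.5 − 9.5 = 0
x=12: ŷ = -0.5 + 12 = 11.5; r = 10.5 − 11.5 = -1
x=14: ŷ = -0.5 + 14 = 13.5; r = 13 − 13.5 = -0.5
x=16: ŷ = -0.5 + 16 = 15.5; r = 14.5 − 15.5 = -1
x=18: ŷ = -0.5 + 18 = 17.5; r = 19 − 17.5 = 1.5

1, 0, -1, -0.5, -1, 1.5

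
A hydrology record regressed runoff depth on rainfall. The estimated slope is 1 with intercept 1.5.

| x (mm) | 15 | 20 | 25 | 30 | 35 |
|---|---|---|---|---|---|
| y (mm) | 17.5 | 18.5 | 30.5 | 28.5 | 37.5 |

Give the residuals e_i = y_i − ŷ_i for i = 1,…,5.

x=15: ŷ = 1.5 + 15 = 16.5; e = 17.5 − 16.5 = 1
x=20: ŷ = 1.5 + 20 = 21.5; e = 18.5 − 21.5 = -3
x=25: ŷ = 1.5 + 25 = 26.5; e = 30.5 − 26.5 = 4
x=30: ŷ = 1.5 + 30 = 31.5; e = 28.5 − 31.5 = -3
x=35: ŷ = 1.5 + 35 = 36.5; e = 37.5 − 36.5 = 1

1, -3, 4, -3, 1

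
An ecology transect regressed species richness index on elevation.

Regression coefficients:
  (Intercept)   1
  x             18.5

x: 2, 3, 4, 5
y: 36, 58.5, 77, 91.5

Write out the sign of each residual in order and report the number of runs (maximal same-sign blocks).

x=2: ŷ = 1 + 18.5·2 = 38; r = 36 − 38 = -2
x=3: ŷ = 1 + 18.5·3 = 56.5; r = 58.5 − 56.5 = 2
x=4: ŷ = 1 + 18.5·4 = 75; r = 77 − 75 = 2
x=5: ŷ = 1 + 18.5·5 = 93.5; r = 91.5 − 93.5 = -2
Signs: − + + −
Runs: −×1, +×2, −×1 → 3

3 runs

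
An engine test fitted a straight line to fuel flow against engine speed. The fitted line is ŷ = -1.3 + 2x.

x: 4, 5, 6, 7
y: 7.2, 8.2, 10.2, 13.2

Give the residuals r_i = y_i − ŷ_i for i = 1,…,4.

0.5, -0.5, -0.5, 0.5

x=4: ŷ = -1.3 + 2·4 = 6.7; r = 7.2 − 6.7 = 0.5
x=5: ŷ = -1.3 + 2·5 = 8.7; r = 8.2 − 8.7 = -0.5
x=6: ŷ = -1.3 + 2·6 = 10.7; r = 10.2 − 10.7 = -0.5
x=7: ŷ = -1.3 + 2·7 = 12.7; r = 13.2 − 12.7 = 0.5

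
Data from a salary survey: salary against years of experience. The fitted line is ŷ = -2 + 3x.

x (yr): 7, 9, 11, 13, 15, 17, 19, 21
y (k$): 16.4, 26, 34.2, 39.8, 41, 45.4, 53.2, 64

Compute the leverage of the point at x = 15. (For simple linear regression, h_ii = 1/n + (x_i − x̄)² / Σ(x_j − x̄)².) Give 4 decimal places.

x̄ = (7 + 9 + 11 + 13 + 15 + 17 + 19 + 21)/8 = 14
Σ(x − x̄)² = 49 + 25 + 9 + 1 + 1 + 9 + 25 + 49 = 168
h = 1/8 + (1)²/168 = 0.125 + 0.00595238 = 0.1310

h = 0.1310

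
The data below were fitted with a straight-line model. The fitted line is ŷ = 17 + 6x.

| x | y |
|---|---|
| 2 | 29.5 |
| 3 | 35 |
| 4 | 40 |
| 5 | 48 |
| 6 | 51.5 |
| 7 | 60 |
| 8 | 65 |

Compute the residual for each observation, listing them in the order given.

x=2: ŷ = 17 + 6·2 = 29; e = 29.5 − 29 = 0.5
x=3: ŷ = 17 + 6·3 = 35; e = 35 − 35 = 0
x=4: ŷ = 17 + 6·4 = 41; e = 40 − 41 = -1
x=5: ŷ = 17 + 6·5 = 47; e = 48 − 47 = 1
x=6: ŷ = 17 + 6·6 = 53; e = 51.5 − 53 = -1.5
x=7: ŷ = 17 + 6·7 = 59; e = 60 − 59 = 1
x=8: ŷ = 17 + 6·8 = 65; e = 65 − 65 = 0

0.5, 0, -1, 1, -1.5, 1, 0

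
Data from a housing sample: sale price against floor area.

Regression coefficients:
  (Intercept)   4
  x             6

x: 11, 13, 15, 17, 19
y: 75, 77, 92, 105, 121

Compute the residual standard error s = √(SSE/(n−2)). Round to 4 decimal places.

x=11: ŷ = 4 + 6·11 = 70; r = 75 − 70 = 5
x=13: ŷ = 4 + 6·13 = 82; r = 77 − 82 = -5
x=15: ŷ = 4 + 6·15 = 94; r = 92 − 94 = -2
x=17: ŷ = 4 + 6·17 = 106; r = 105 − 106 = -1
x=19: ŷ = 4 + 6·19 = 118; r = 121 − 118 = 3
SSE = 25 + 25 + 4 + 1 + 9 = 64
s = √(64/3) = √21.3333 ≈ 4.6188

s = 4.6188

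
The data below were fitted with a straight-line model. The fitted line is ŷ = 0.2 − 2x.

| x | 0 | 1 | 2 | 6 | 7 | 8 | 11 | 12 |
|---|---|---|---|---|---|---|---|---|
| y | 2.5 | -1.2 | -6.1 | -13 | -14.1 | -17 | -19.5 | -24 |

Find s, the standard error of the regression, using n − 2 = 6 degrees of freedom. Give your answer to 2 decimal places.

s = 1.79

x=0: ŷ = 0.2 − 2·0 = 0.2; e = 2.5 − 0.2 = 2.3
x=1: ŷ = 0.2 − 2·1 = -1.8; e = -1.2 − (-1.8) = 0.6
x=2: ŷ = 0.2 − 2·2 = -3.8; e = -6.1 − (-3.8) = -2.3
x=6: ŷ = 0.2 − 2·6 = -11.8; e = -13 − (-11.8) = -1.2
x=7: ŷ = 0.2 − 2·7 = -13.8; e = -14.1 − (-13.8) = -0.3
x=8: ŷ = 0.2 − 2·8 = -15.8; e = -17 − (-15.8) = -1.2
x=11: ŷ = 0.2 − 2·11 = -21.8; e = -19.5 − (-21.8) = 2.3
x=12: ŷ = 0.2 − 2·12 = -23.8; e = -24 − (-23.8) = -0.2
SSE = 5.29 + 0.36 + 5.29 + 1.44 + 0.09 + 1.44 + 5.29 + 0.04 = 19.24
s = √(19.24/6) = √3.20667 ≈ 1.79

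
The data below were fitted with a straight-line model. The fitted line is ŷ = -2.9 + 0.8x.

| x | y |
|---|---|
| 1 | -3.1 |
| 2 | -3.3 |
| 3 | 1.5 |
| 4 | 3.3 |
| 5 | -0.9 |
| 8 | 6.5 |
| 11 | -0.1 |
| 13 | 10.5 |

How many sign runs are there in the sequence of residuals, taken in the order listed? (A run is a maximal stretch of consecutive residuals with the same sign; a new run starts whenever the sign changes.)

x=1: ŷ = -2.9 + 0.8·1 = -2.1; r = -3.1 − (-2.1) = -1
x=2: ŷ = -2.9 + 0.8·2 = -1.3; r = -3.3 − (-1.3) = -2
x=3: ŷ = -2.9 + 0.8·3 = -0.5; r = 1.5 − (-0.5) = 2
x=4: ŷ = -2.9 + 0.8·4 = 0.3; r = 3.3 − 0.3 = 3
x=5: ŷ = -2.9 + 0.8·5 = 1.1; r = -0.9 − 1.1 = -2
x=8: ŷ = -2.9 + 0.8·8 = 3.5; r = 6.5 − 3.5 = 3
x=11: ŷ = -2.9 + 0.8·11 = 5.9; r = -0.1 − 5.9 = -6
x=13: ŷ = -2.9 + 0.8·13 = 7.5; r = 10.5 − 7.5 = 3
Signs: − − + + − + − +
Runs: −×2, +×2, −×1, +×1, −×1, +×1 → 6

6 runs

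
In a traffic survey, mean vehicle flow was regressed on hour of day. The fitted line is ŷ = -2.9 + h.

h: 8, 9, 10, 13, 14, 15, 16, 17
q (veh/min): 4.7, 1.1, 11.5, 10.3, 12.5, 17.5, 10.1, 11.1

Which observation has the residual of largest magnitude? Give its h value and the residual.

h=8: ŷ = -2.9 + 8 = 5.1; r = 4.7 − 5.1 = -0.4
h=9: ŷ = -2.9 + 9 = 6.1; r = 1.1 − 6.1 = -5
h=10: ŷ = -2.9 + 10 = 7.1; r = 11.5 − 7.1 = 4.4
h=13: ŷ = -2.9 + 13 = 10.1; r = 10.3 − 10.1 = 0.2
h=14: ŷ = -2.9 + 14 = 11.1; r = 12.5 − 11.1 = 1.4
h=15: ŷ = -2.9 + 15 = 12.1; r = 17.5 − 12.1 = 5.4
h=16: ŷ = -2.9 + 16 = 13.1; r = 10.1 − 13.1 = -3
h=17: ŷ = -2.9 + 17 = 14.1; r = 11.1 − 14.1 = -3
Largest |r| is 5.4 at h = 15, residual 5.4.

h = 15, r = 5.4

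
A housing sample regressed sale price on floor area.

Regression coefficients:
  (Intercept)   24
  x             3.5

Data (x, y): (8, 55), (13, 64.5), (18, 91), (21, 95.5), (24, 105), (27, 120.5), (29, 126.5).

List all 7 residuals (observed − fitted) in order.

x=8: ŷ = 24 + 3.5·8 = 52; e = 55 − 52 = 3
x=13: ŷ = 24 + 3.5·13 = 69.5; e = 64.5 − 69.5 = -5
x=18: ŷ = 24 + 3.5·18 = 87; e = 91 − 87 = 4
x=21: ŷ = 24 + 3.5·21 = 97.5; e = 95.5 − 97.5 = -2
x=24: ŷ = 24 + 3.5·24 = 108; e = 105 − 108 = -3
x=27: ŷ = 24 + 3.5·27 = 118.5; e = 120.5 − 118.5 = 2
x=29: ŷ = 24 + 3.5·29 = 125.5; e = 126.5 − 125.5 = 1

3, -5, 4, -2, -3, 2, 1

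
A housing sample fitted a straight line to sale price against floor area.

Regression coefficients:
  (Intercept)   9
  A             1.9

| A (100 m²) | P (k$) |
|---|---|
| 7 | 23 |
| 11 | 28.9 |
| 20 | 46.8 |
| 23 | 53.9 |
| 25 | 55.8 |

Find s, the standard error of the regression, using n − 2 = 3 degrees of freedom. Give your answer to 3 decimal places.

A=7: P̂ = 9 + 1.9·7 = 22.3; e = 23 − 22.3 = 0.7
A=11: P̂ = 9 + 1.9·11 = 29.9; e = 28.9 − 29.9 = -1
A=20: P̂ = 9 + 1.9·20 = 47; e = 46.8 − 47 = -0.2
A=23: P̂ = 9 + 1.9·23 = 52.7; e = 53.9 − 52.7 = 1.2
A=25: P̂ = 9 + 1.9·25 = 56.5; e = 55.8 − 56.5 = -0.7
SSE = 0.49 + 1 + 0.04 + 1.44 + 0.49 = 3.46
s = √(3.46/3) = √1.15333 ≈ 1.074

s = 1.074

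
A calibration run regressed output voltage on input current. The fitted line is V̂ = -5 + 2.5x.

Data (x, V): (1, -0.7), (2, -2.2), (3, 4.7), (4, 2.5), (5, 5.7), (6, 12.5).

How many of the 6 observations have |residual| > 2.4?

2

x=1: V̂ = -5 + 2.5·1 = -2.5; r = -0.7 − (-2.5) = 1.8
x=2: V̂ = -5 + 2.5·2 = 0; r = -2.2 − 0 = -2.2
x=3: V̂ = -5 + 2.5·3 = 2.5; r = 4.7 − 2.5 = 2.2
x=4: V̂ = -5 + 2.5·4 = 5; r = 2.5 − 5 = -2.5
x=5: V̂ = -5 + 2.5·5 = 7.5; r = 5.7 − 7.5 = -1.8
x=6: V̂ = -5 + 2.5·6 = 10; r = 12.5 − 10 = 2.5
|r| > 2.4: x=4 (|r|=2.5), x=6 (|r|=2.5) → 2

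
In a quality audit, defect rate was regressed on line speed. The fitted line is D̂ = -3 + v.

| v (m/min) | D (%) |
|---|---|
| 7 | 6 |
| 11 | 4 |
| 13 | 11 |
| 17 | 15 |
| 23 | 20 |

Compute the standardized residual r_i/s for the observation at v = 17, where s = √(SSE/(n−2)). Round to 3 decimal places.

0.369

v=7: D̂ = -3 + 7 = 4; r = 6 − 4 = 2
v=11: D̂ = -3 + 11 = 8; r = 4 − 8 = -4
v=13: D̂ = -3 + 13 = 10; r = 11 − 10 = 1
v=17: D̂ = -3 + 17 = 14; r = 15 − 14 = 1
v=23: D̂ = -3 + 23 = 20; r = 20 − 20 = 0
SSE = 4 + 16 + 1 + 1 + 0 = 22
s = √(22/3) = 2.70801
r/s = 1 / 2.70801 = 0.369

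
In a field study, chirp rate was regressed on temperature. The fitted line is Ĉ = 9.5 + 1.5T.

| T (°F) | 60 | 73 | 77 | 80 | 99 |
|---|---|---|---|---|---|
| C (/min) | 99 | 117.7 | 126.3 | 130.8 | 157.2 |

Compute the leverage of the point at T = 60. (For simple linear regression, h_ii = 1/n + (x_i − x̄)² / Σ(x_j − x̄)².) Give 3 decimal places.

T̄ = (60 + 73 + 77 + 80 + 99)/5 = 77.8
Σ(T − T̄)² = 316.84 + 23.04 + 0.64 + 4.84 + 449.44 = 794.8
h = 1/5 + (-17.8)²/794.8 = 0.2 + 0.398641 = 0.599

h = 0.599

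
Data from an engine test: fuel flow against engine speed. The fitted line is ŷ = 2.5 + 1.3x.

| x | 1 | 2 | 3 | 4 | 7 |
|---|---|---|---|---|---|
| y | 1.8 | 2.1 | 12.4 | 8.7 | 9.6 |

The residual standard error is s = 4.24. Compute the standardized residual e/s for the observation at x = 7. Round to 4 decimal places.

ŷ = 2.5 + 1.3·7 = 11.6
e = 9.6 − 11.6 = -2
e/s = -2 / 4.24 = -0.4717

-0.4717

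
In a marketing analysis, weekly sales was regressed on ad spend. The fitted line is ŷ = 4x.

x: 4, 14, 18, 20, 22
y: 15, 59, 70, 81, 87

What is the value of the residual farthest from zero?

r = 3

x=4: ŷ = 4·4 = 16; r = 15 − 16 = -1
x=14: ŷ = 4·14 = 56; r = 59 − 56 = 3
x=18: ŷ = 4·18 = 72; r = 70 − 72 = -2
x=20: ŷ = 4·20 = 80; r = 81 − 80 = 1
x=22: ŷ = 4·22 = 88; r = 87 − 88 = -1
Largest |r| is 3 at x = 14, residual 3.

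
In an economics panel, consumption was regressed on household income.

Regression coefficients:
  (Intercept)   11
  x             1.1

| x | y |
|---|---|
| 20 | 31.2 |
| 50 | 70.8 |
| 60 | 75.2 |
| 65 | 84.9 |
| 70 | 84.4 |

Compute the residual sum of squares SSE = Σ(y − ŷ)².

x=20: ŷ = 11 + 1.1·20 = 33; r = 31.2 − 33 = -1.8
x=50: ŷ = 11 + 1.1·50 = 66; r = 70.8 − 66 = 4.8
x=60: ŷ = 11 + 1.1·60 = 77; r = 75.2 − 77 = -1.8
x=65: ŷ = 11 + 1.1·65 = 82.5; r = 84.9 − 82.5 = 2.4
x=70: ŷ = 11 + 1.1·70 = 88; r = 84.4 − 88 = -3.6
SSE = 3.24 + 23.04 + 3.24 + 5.76 + 12.96 = 48.24

SSE = 48.24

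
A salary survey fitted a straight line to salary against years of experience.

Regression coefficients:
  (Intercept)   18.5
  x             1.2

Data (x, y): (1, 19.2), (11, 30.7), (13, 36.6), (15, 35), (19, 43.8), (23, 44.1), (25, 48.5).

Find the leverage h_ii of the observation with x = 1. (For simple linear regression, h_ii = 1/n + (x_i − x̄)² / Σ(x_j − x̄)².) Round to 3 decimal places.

h = 0.659

x̄ = (1 + 11 + 13 + 15 + 19 + 23 + 25)/7 = 15.2857
Σ(x − x̄)² = 204.082 + 18.3673 + 5.22449 + 0.0816327 + 13.7959 + 59.5102 + 94.3673 = 395.429
h = 1/7 + (-14.2857)²/395.429 = 0.142857 + 0.516102 = 0.659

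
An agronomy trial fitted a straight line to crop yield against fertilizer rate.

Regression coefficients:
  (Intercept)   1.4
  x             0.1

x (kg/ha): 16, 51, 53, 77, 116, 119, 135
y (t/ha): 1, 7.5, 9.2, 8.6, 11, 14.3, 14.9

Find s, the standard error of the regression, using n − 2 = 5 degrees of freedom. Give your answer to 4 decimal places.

s = 1.8166

x=16: ŷ = 1.4 + 0.1·16 = 3; r = 1 − 3 = -2
x=51: ŷ = 1.4 + 0.1·51 = 6.5; r = 7.5 − 6.5 = 1
x=53: ŷ = 1.4 + 0.1·53 = 6.7; r = 9.2 − 6.7 = 2.5
x=77: ŷ = 1.4 + 0.1·77 = 9.1; r = 8.6 − 9.1 = -0.5
x=116: ŷ = 1.4 + 0.1·116 = 13; r = 11 − 13 = -2
x=119: ŷ = 1.4 + 0.1·119 = 13.3; r = 14.3 − 13.3 = 1
x=135: ŷ = 1.4 + 0.1·135 = 14.9; r = 14.9 − 14.9 = 0
SSE = 4 + 1 + 6.25 + 0.25 + 4 + 1 + 0 = 16.5
s = √(16.5/5) = √3.3 ≈ 1.8166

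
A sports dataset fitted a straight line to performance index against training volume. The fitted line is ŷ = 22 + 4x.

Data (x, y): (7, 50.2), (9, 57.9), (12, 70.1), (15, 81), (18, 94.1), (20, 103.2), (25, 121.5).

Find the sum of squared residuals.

x=7: ŷ = 22 + 4·7 = 50; r = 50.2 − 50 = 0.2
x=9: ŷ = 22 + 4·9 = 58; r = 57.9 − 58 = -0.1
x=12: ŷ = 22 + 4·12 = 70; r = 70.1 − 70 = 0.1
x=15: ŷ = 22 + 4·15 = 82; r = 81 − 82 = -1
x=18: ŷ = 22 + 4·18 = 94; r = 94.1 − 94 = 0.1
x=20: ŷ = 22 + 4·20 = 102; r = 103.2 − 102 = 1.2
x=25: ŷ = 22 + 4·25 = 122; r = 121.5 − 122 = -0.5
SSE = 0.04 + 0.01 + 0.01 + 1 + 0.01 + 1.44 + 0.25 = 2.76

SSE = 2.76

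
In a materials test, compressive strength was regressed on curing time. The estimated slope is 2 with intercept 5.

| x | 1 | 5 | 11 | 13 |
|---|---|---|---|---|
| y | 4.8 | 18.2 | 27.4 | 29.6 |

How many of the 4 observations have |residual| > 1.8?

x=1: ŷ = 5 + 2·1 = 7; r = 4.8 − 7 = -2.2
x=5: ŷ = 5 + 2·5 = 15; r = 18.2 − 15 = 3.2
x=11: ŷ = 5 + 2·11 = 27; r = 27.4 − 27 = 0.4
x=13: ŷ = 5 + 2·13 = 31; r = 29.6 − 31 = -1.4
|r| > 1.8: x=1 (|r|=2.2), x=5 (|r|=3.2) → 2

2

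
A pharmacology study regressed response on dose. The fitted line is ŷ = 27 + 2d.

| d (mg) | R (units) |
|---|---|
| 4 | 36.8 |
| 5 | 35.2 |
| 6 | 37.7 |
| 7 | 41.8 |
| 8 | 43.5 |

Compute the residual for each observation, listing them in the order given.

1.8, -1.8, -1.3, 0.8, 0.5

d=4: ŷ = 27 + 2·4 = 35; e = 36.8 − 35 = 1.8
d=5: ŷ = 27 + 2·5 = 37; e = 35.2 − 37 = -1.8
d=6: ŷ = 27 + 2·6 = 39; e = 37.7 − 39 = -1.3
d=7: ŷ = 27 + 2·7 = 41; e = 41.8 − 41 = 0.8
d=8: ŷ = 27 + 2·8 = 43; e = 43.5 − 43 = 0.5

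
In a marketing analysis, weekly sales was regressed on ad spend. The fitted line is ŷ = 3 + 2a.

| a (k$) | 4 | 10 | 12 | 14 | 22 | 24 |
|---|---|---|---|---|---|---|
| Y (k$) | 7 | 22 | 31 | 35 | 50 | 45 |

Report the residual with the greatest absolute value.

a=4: ŷ = 3 + 2·4 = 11; r = 7 − 11 = -4
a=10: ŷ = 3 + 2·10 = 23; r = 22 − 23 = -1
a=12: ŷ = 3 + 2·12 = 27; r = 31 − 27 = 4
a=14: ŷ = 3 + 2·14 = 31; r = 35 − 31 = 4
a=22: ŷ = 3 + 2·22 = 47; r = 50 − 47 = 3
a=24: ŷ = 3 + 2·24 = 51; r = 45 − 51 = -6
Largest |r| is 6 at a = 24, residual -6.

r = -6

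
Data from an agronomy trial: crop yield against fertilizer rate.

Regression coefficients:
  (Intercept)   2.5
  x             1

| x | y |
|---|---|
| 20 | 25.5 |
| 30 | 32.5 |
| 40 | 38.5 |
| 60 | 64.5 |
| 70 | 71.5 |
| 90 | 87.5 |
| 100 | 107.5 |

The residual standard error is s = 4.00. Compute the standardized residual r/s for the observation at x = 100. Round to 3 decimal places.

1.250

ŷ = 2.5 + 100 = 102.5
r = 107.5 − 102.5 = 5
r/s = 5 / 4.00 = 1.250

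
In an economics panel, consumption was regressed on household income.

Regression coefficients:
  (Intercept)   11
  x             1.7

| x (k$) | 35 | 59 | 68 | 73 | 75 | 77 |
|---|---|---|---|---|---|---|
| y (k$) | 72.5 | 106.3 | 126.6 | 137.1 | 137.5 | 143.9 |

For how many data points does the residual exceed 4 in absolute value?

x=35: ŷ = 11 + 1.7·35 = 70.5; r = 72.5 − 70.5 = 2
x=59: ŷ = 11 + 1.7·59 = 111.3; r = 106.3 − 111.3 = -5
x=68: ŷ = 11 + 1.7·68 = 126.6; r = 126.6 − 126.6 = 0
x=73: ŷ = 11 + 1.7·73 = 135.1; r = 137.1 − 135.1 = 2
x=75: ŷ = 11 + 1.7·75 = 138.5; r = 137.5 − 138.5 = -1
x=77: ŷ = 11 + 1.7·77 = 141.9; r = 143.9 − 141.9 = 2
|r| > 4: x=59 (|r|=5) → 1

1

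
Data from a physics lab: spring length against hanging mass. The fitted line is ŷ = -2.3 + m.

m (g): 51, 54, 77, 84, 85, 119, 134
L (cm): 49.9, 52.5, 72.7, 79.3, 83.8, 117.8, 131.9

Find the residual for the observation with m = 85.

r = 1.1

ŷ = -2.3 + 85 = 82.7
r = 83.8 − 82.7 = 1.1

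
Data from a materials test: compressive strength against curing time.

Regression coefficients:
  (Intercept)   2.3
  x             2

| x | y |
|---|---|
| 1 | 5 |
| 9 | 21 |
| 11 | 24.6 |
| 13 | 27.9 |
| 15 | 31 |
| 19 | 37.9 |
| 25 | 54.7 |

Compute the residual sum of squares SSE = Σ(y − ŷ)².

SSE = 14.44

x=1: ŷ = 2.3 + 2·1 = 4.3; r = 5 − 4.3 = 0.7
x=9: ŷ = 2.3 + 2·9 = 20.3; r = 21 − 20.3 = 0.7
x=11: ŷ = 2.3 + 2·11 = 24.3; r = 24.6 − 24.3 = 0.3
x=13: ŷ = 2.3 + 2·13 = 28.3; r = 27.9 − 28.3 = -0.4
x=15: ŷ = 2.3 + 2·15 = 32.3; r = 31 − 32.3 = -1.3
x=19: ŷ = 2.3 + 2·19 = 40.3; r = 37.9 − 40.3 = -2.4
x=25: ŷ = 2.3 + 2·25 = 52.3; r = 54.7 − 52.3 = 2.4
SSE = 0.49 + 0.49 + 0.09 + 0.16 + 1.69 + 5.76 + 5.76 = 14.44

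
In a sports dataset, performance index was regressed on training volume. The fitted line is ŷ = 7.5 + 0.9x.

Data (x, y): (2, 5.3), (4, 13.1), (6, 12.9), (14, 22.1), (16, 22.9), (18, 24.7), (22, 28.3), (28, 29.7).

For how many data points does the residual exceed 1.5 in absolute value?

x=2: ŷ = 7.5 + 0.9·2 = 9.3; r = 5.3 − 9.3 = -4
x=4: ŷ = 7.5 + 0.9·4 = 11.1; r = 13.1 − 11.1 = 2
x=6: ŷ = 7.5 + 0.9·6 = 12.9; r = 12.9 − 12.9 = 0
x=14: ŷ = 7.5 + 0.9·14 = 20.1; r = 22.1 − 20.1 = 2
x=16: ŷ = 7.5 + 0.9·16 = 21.9; r = 22.9 − 21.9 = 1
x=18: ŷ = 7.5 + 0.9·18 = 23.7; r = 24.7 − 23.7 = 1
x=22: ŷ = 7.5 + 0.9·22 = 27.3; r = 28.3 − 27.3 = 1
x=28: ŷ = 7.5 + 0.9·28 = 32.7; r = 29.7 − 32.7 = -3
|r| > 1.5: x=2 (|r|=4), x=4 (|r|=2), x=14 (|r|=2), x=28 (|r|=3) → 4

4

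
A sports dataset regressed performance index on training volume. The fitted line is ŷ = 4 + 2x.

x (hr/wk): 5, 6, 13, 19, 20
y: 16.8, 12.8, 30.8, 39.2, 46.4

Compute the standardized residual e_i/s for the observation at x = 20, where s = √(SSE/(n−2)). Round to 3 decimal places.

x=5: ŷ = 4 + 2·5 = 14; e = 16.8 − 14 = 2.8
x=6: ŷ = 4 + 2·6 = 16; e = 12.8 − 16 = -3.2
x=13: ŷ = 4 + 2·13 = 30; e = 30.8 − 30 = 0.8
x=19: ŷ = 4 + 2·19 = 42; e = 39.2 − 42 = -2.8
x=20: ŷ = 4 + 2·20 = 44; e = 46.4 − 44 = 2.4
SSE = 7.84 + 10.24 + 0.64 + 7.84 + 5.76 = 32.32
s = √(32.32/3) = 3.28228
e/s = 2.4 / 3.28228 = 0.731

0.731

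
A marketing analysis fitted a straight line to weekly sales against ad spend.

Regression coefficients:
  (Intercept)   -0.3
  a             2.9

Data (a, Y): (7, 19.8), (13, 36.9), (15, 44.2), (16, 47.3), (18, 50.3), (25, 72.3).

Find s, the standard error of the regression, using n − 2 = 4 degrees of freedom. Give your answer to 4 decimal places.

a=7: ŷ = -0.3 + 2.9·7 = 20; e = 19.8 − 20 = -0.2
a=13: ŷ = -0.3 + 2.9·13 = 37.4; e = 36.9 − 37.4 = -0.5
a=15: ŷ = -0.3 + 2.9·15 = 43.2; e = 44.2 − 43.2 = 1
a=16: ŷ = -0.3 + 2.9·16 = 46.1; e = 47.3 − 46.1 = 1.2
a=18: ŷ = -0.3 + 2.9·18 = 51.9; e = 50.3 − 51.9 = -1.6
a=25: ŷ = -0.3 + 2.9·25 = 72.2; e = 72.3 − 72.2 = 0.1
SSE = 0.04 + 0.25 + 1 + 1.44 + 2.56 + 0.01 = 5.3
s = √(5.3/4) = √1.325 ≈ 1.1511

s = 1.1511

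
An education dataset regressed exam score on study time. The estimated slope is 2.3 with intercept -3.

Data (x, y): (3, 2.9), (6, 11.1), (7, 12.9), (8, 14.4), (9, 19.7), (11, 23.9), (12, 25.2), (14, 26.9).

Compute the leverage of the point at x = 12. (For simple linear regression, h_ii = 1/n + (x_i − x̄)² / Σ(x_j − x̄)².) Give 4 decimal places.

h = 0.2457

x̄ = (3 + 6 + 7 + 8 + 9 + 11 + 12 + 14)/8 = 8.75
Σ(x − x̄)² = 33.0625 + 7.5625 + 3.0625 + 0.5625 + 0.0625 + 5.0625 + 10.5625 + 27.5625 = 87.5
h = 1/8 + (3.25)²/87.5 = 0.125 + 0.120714 = 0.2457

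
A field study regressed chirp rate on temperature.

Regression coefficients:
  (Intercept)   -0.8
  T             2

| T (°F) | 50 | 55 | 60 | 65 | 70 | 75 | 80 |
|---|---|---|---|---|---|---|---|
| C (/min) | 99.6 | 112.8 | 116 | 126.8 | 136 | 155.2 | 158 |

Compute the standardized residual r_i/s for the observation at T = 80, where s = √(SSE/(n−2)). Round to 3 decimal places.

T=50: ŷ = -0.8 + 2·50 = 99.2; r = 99.6 − 99.2 = 0.4
T=55: ŷ = -0.8 + 2·55 = 109.2; r = 112.8 − 109.2 = 3.6
T=60: ŷ = -0.8 + 2·60 = 119.2; r = 116 − 119.2 = -3.2
T=65: ŷ = -0.8 + 2·65 = 129.2; r = 126.8 − 129.2 = -2.4
T=70: ŷ = -0.8 + 2·70 = 139.2; r = 136 − 139.2 = -3.2
T=75: ŷ = -0.8 + 2·75 = 149.2; r = 155.2 − 149.2 = 6
T=80: ŷ = -0.8 + 2·80 = 159.2; r = 158 − 159.2 = -1.2
SSE = 0.16 + 12.96 + 10.24 + 5.76 + 10.24 + 36 + 1.44 = 76.8
s = √(76.8/5) = 3.91918
r/s = -1.2 / 3.91918 = -0.306

-0.306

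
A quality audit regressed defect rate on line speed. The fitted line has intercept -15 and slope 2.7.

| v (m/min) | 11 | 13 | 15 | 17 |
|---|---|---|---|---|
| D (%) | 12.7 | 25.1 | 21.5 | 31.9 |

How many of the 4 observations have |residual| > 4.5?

1

v=11: D̂ = -15 + 2.7·11 = 14.7; e = 12.7 − 14.7 = -2
v=13: D̂ = -15 + 2.7·13 = 20.1; e = 25.1 − 20.1 = 5
v=15: D̂ = -15 + 2.7·15 = 25.5; e = 21.5 − 25.5 = -4
v=17: D̂ = -15 + 2.7·17 = 30.9; e = 31.9 − 30.9 = 1
|e| > 4.5: v=13 (|e|=5) → 1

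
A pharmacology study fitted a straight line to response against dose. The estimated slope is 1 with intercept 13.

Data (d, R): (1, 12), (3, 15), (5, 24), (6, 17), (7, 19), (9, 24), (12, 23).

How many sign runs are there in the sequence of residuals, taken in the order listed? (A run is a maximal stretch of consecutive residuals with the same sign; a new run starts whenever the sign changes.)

d=1: R̂ = 13 + 1 = 14; e = 12 − 14 = -2
d=3: R̂ = 13 + 3 = 16; e = 15 − 16 = -1
d=5: R̂ = 13 + 5 = 18; e = 24 − 18 = 6
d=6: R̂ = 13 + 6 = 19; e = 17 − 19 = -2
d=7: R̂ = 13 + 7 = 20; e = 19 − 20 = -1
d=9: R̂ = 13 + 9 = 22; e = 24 − 22 = 2
d=12: R̂ = 13 + 12 = 25; e = 23 − 25 = -2
Signs: − − + − − + −
Runs: −×2, +×1, −×2, +×1, −×1 → 5

5 runs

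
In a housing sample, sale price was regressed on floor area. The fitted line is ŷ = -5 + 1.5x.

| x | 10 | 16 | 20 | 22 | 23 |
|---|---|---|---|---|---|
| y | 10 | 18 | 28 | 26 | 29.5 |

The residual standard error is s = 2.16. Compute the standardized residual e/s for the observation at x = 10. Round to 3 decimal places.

ŷ = -5 + 1.5·10 = 10
e = 10 − 10 = 0
e/s = 0 / 2.16 = 0.000

0.000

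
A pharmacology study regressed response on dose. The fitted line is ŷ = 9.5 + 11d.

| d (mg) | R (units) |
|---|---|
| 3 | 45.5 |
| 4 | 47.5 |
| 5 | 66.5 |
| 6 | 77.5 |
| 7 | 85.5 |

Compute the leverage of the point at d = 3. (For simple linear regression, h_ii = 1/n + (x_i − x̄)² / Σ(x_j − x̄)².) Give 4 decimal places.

h = 0.6000

d̄ = (3 + 4 + 5 + 6 + 7)/5 = 5
Σ(d − d̄)² = 4 + 1 + 0 + 1 + 4 = 10
h = 1/5 + (-2)²/10 = 0.2 + 0.4 = 0.6000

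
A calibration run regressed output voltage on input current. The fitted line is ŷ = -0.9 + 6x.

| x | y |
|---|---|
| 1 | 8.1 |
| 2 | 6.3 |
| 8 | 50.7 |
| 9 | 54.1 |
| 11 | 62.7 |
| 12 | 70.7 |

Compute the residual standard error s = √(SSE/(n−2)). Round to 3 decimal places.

x=1: ŷ = -0.9 + 6·1 = 5.1; r = 8.1 − 5.1 = 3
x=2: ŷ = -0.9 + 6·2 = 11.1; r = 6.3 − 11.1 = -4.8
x=8: ŷ = -0.9 + 6·8 = 47.1; r = 50.7 − 47.1 = 3.6
x=9: ŷ = -0.9 + 6·9 = 53.1; r = 54.1 − 53.1 = 1
x=11: ŷ = -0.9 + 6·11 = 65.1; r = 62.7 − 65.1 = -2.4
x=12: ŷ = -0.9 + 6·12 = 71.1; r = 70.7 − 71.1 = -0.4
SSE = 9 + 23.04 + 12.96 + 1 + 5.76 + 0.16 = 51.92
s = √(51.92/4) = √12.98 ≈ 3.603

s = 3.603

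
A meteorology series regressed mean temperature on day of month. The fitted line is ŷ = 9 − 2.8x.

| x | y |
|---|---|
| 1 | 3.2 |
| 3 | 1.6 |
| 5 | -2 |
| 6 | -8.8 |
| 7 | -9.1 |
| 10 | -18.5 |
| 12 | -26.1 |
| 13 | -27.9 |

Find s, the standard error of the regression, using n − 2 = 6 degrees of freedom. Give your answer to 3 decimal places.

s = 2.041

x=1: ŷ = 9 − 2.8·1 = 6.2; e = 3.2 − 6.2 = -3
x=3: ŷ = 9 − 2.8·3 = 0.6; e = 1.6 − 0.6 = 1
x=5: ŷ = 9 − 2.8·5 = -5; e = -2 − (-5) = 3
x=6: ŷ = 9 − 2.8·6 = -7.8; e = -8.8 − (-7.8) = -1
x=7: ŷ = 9 − 2.8·7 = -10.6; e = -9.1 − (-10.6) = 1.5
x=10: ŷ = 9 − 2.8·10 = -19; e = -18.5 − (-19) = 0.5
x=12: ŷ = 9 − 2.8·12 = -24.6; e = -26.1 − (-24.6) = -1.5
x=13: ŷ = 9 − 2.8·13 = -27.4; e = -27.9 − (-27.4) = -0.5
SSE = 9 + 1 + 9 + 1 + 2.25 + 0.25 + 2.25 + 0.25 = 25
s = √(25/6) = √4.16667 ≈ 2.041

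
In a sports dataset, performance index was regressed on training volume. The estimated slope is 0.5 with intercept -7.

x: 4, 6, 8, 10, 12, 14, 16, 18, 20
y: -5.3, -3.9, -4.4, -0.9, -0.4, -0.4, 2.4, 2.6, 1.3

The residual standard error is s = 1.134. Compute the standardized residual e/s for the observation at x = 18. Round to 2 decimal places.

0.53

ŷ = -7 + 0.5·18 = 2
e = 2.6 − 2 = 0.6
e/s = 0.6 / 1.134 = 0.53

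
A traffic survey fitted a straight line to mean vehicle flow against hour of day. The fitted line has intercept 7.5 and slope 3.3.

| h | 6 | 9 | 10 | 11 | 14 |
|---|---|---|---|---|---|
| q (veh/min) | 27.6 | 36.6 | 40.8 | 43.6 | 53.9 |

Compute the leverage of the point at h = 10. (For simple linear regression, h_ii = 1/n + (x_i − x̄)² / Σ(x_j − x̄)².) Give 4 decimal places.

h = 0.2000

h̄ = (6 + 9 + 10 + 11 + 14)/5 = 10
Σ(h − h̄)² = 16 + 1 + 0 + 1 + 16 = 34
h = 1/5 + (0)²/34 = 0.2 + 0 = 0.2000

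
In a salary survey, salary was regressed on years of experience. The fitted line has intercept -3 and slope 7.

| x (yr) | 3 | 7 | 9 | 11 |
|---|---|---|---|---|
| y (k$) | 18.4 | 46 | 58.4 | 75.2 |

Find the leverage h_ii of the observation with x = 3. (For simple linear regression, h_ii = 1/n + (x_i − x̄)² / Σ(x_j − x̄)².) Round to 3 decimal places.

h = 0.829

x̄ = (3 + 7 + 9 + 11)/4 = 7.5
Σ(x − x̄)² = 20.25 + 0.25 + 2.25 + 12.25 = 35
h = 1/4 + (-4.5)²/35 = 0.25 + 0.578571 = 0.829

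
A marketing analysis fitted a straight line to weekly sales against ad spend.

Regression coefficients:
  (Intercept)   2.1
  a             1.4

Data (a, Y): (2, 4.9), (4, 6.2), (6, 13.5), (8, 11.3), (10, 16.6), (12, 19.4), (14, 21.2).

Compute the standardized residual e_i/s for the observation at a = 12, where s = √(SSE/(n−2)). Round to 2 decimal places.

0.28

a=2: ŷ = 2.1 + 1.4·2 = 4.9; e = 4.9 − 4.9 = 0
a=4: ŷ = 2.1 + 1.4·4 = 7.7; e = 6.2 − 7.7 = -1.5
a=6: ŷ = 2.1 + 1.4·6 = 10.5; e = 13.5 − 10.5 = 3
a=8: ŷ = 2.1 + 1.4·8 = 13.3; e = 11.3 − 13.3 = -2
a=10: ŷ = 2.1 + 1.4·10 = 16.1; e = 16.6 − 16.1 = 0.5
a=12: ŷ = 2.1 + 1.4·12 = 18.9; e = 19.4 − 18.9 = 0.5
a=14: ŷ = 2.1 + 1.4·14 = 21.7; e = 21.2 − 21.7 = -0.5
SSE = 0 + 2.25 + 9 + 4 + 0.25 + 0.25 + 0.25 = 16
s = √(16/5) = 1.78885
e/s = 0.5 / 1.78885 = 0.28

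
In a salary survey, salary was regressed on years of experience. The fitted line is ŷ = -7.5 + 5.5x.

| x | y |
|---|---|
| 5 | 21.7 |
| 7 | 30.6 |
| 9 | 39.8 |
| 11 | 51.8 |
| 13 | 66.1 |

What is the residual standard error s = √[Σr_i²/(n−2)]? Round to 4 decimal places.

s = 2.1401

x=5: ŷ = -7.5 + 5.5·5 = 20; r = 21.7 − 20 = 1.7
x=7: ŷ = -7.5 + 5.5·7 = 31; r = 30.6 − 31 = -0.4
x=9: ŷ = -7.5 + 5.5·9 = 42; r = 39.8 − 42 = -2.2
x=11: ŷ = -7.5 + 5.5·11 = 53; r = 51.8 − 53 = -1.2
x=13: ŷ = -7.5 + 5.5·13 = 64; r = 66.1 − 64 = 2.1
SSE = 2.89 + 0.16 + 4.84 + 1.44 + 4.41 = 13.74
s = √(13.74/3) = √4.58 ≈ 2.1401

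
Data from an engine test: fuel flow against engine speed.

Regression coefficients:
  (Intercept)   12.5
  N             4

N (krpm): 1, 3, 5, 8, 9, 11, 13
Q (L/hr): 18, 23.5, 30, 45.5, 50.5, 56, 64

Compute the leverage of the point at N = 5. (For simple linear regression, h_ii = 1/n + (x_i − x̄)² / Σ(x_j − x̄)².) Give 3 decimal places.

N̄ = (1 + 3 + 5 + 8 + 9 + 11 + 13)/7 = 7.14286
Σ(N − N̄)² = 37.7347 + 17.1633 + 4.59184 + 0.734694 + 3.44898 + 14.8776 + 34.3061 = 112.857
h = 1/7 + (-2.14286)²/112.857 = 0.142857 + 0.0406872 = 0.184

h = 0.184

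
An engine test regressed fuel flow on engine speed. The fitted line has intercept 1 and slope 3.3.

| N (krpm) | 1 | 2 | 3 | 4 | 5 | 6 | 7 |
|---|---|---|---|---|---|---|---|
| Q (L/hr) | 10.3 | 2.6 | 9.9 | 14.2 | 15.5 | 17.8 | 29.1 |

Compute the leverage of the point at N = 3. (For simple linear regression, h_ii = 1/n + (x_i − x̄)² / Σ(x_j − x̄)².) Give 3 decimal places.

h = 0.179

N̄ = (1 + 2 + 3 + 4 + 5 + 6 + 7)/7 = 4
Σ(N − N̄)² = 9 + 4 + 1 + 0 + 1 + 4 + 9 = 28
h = 1/7 + (-1)²/28 = 0.142857 + 0.0357143 = 0.179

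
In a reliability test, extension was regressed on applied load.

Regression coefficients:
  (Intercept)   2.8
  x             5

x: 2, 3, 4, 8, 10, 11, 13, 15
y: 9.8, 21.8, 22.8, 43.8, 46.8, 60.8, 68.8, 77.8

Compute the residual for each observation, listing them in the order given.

x=2: ŷ = 2.8 + 5·2 = 12.8; e = 9.8 − 12.8 = -3
x=3: ŷ = 2.8 + 5·3 = 17.8; e = 21.8 − 17.8 = 4
x=4: ŷ = 2.8 + 5·4 = 22.8; e = 22.8 − 22.8 = 0
x=8: ŷ = 2.8 + 5·8 = 42.8; e = 43.8 − 42.8 = 1
x=10: ŷ = 2.8 + 5·10 = 52.8; e = 46.8 − 52.8 = -6
x=11: ŷ = 2.8 + 5·11 = 57.8; e = 60.8 − 57.8 = 3
x=13: ŷ = 2.8 + 5·13 = 67.8; e = 68.8 − 67.8 = 1
x=15: ŷ = 2.8 + 5·15 = 77.8; e = 77.8 − 77.8 = 0

-3, 4, 0, 1, -6, 3, 1, 0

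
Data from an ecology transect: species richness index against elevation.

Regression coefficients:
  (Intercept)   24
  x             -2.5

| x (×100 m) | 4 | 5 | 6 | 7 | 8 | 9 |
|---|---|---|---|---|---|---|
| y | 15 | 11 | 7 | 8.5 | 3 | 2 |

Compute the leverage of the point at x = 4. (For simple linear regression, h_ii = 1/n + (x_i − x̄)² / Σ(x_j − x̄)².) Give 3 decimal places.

x̄ = (4 + 5 + 6 + 7 + 8 + 9)/6 = 6.5
Σ(x − x̄)² = 6.25 + 2.25 + 0.25 + 0.25 + 2.25 + 6.25 = 17.5
h = 1/6 + (-2.5)²/17.5 = 0.166667 + 0.357143 = 0.524

h = 0.524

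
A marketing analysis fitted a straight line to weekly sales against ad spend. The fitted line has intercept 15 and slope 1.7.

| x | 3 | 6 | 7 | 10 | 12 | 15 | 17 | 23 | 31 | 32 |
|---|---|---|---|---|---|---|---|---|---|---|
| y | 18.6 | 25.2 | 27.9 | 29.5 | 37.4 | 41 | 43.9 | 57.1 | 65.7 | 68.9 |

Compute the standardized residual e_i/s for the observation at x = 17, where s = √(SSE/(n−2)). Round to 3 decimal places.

0.000

x=3: ŷ = 15 + 1.7·3 = 20.1; e = 18.6 − 20.1 = -1.5
x=6: ŷ = 15 + 1.7·6 = 25.2; e = 25.2 − 25.2 = 0
x=7: ŷ = 15 + 1.7·7 = 26.9; e = 27.9 − 26.9 = 1
x=10: ŷ = 15 + 1.7·10 = 32; e = 29.5 − 32 = -2.5
x=12: ŷ = 15 + 1.7·12 = 35.4; e = 37.4 − 35.4 = 2
x=15: ŷ = 15 + 1.7·15 = 40.5; e = 41 − 40.5 = 0.5
x=17: ŷ = 15 + 1.7·17 = 43.9; e = 43.9 − 43.9 = 0
x=23: ŷ = 15 + 1.7·23 = 54.1; e = 57.1 − 54.1 = 3
x=31: ŷ = 15 + 1.7·31 = 67.7; e = 65.7 − 67.7 = -2
x=32: ŷ = 15 + 1.7·32 = 69.4; e = 68.9 − 69.4 = -0.5
SSE = 2.25 + 0 + 1 + 6.25 + 4 + 0.25 + 0 + 9 + 4 + 0.25 = 27
s = √(27/8) = 1.83712
e/s = 0 / 1.83712 = 0.000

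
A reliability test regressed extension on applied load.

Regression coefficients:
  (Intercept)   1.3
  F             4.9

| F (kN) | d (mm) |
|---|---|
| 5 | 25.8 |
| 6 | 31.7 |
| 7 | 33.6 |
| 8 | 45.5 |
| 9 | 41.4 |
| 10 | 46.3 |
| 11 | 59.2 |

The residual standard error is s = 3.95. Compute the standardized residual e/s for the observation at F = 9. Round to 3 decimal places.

-1.013

d̂ = 1.3 + 4.9·9 = 45.4
e = 41.4 − 45.4 = -4
e/s = -4 / 3.95 = -1.013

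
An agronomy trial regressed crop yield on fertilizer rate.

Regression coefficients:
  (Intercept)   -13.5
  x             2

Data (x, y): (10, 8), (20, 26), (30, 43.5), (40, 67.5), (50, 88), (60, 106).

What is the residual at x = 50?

r = 1.5

ŷ = -13.5 + 2·50 = 86.5
r = 88 − 86.5 = 1.5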